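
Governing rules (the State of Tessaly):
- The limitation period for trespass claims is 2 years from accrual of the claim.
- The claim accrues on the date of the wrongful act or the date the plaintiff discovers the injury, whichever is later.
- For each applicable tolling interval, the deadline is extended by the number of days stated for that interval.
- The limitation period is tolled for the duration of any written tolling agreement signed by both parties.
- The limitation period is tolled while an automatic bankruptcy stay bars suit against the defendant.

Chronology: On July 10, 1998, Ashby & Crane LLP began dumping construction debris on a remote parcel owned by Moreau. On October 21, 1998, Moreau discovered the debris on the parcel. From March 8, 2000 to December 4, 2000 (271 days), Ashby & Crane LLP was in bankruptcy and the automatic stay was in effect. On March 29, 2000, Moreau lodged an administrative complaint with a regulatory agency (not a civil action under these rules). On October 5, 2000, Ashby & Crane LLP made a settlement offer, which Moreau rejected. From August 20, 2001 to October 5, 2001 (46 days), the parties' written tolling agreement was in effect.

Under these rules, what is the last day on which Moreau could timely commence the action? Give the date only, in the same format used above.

Because discovery on October 21, 1998 post-dates the July 10, 1998 act, accrual under the later-of rule falls on October 21, 1998.
The untolled deadline — 2 years after October 21, 1998 — is October 21, 2000.
Because the automatic bankruptcy stay ran from March 8, 2000 to December 4, 2000, the deadline is extended by 271 days to July 19, 2001.
The written tolling agreement starting August 20, 2001 came too late — the period had run on July 19, 2001 — and so does not extend the deadline.
None of the other events listed affects the running of the period under the stated rules.

July 19, 2001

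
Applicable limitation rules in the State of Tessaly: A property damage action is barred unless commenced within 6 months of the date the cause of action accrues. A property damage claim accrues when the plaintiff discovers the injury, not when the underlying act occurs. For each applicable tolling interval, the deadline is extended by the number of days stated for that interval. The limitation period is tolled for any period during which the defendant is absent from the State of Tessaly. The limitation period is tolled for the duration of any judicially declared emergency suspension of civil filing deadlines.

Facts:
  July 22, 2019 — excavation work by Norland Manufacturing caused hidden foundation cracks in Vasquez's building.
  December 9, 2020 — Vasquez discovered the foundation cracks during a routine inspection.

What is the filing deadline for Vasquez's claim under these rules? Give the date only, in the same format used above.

June 9, 2021

The claim did not accrue until Vasquez discovered the injury on December 9, 2020; the July 22, 2019 act date does not start the clock under the stated rule.
Adding the 6 months base period to December 9, 2020 gives a deadline of June 9, 2021, before any tolling.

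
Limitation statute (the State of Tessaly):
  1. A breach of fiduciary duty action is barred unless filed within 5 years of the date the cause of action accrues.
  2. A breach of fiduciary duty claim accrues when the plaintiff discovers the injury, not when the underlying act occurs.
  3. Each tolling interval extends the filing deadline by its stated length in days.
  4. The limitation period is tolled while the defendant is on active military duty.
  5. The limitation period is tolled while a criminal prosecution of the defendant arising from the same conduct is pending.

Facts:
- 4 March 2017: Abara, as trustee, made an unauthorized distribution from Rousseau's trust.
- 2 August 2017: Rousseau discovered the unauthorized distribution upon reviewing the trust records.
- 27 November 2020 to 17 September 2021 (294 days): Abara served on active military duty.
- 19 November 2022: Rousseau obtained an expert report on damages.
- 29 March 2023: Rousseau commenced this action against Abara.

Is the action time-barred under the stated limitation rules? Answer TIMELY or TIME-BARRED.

Accrual is tied to discovery, so the period began on 2 August 2017 rather than on 4 March 2017 when the act occurred.
Adding the 5 years base period to 2 August 2017 gives a deadline of 2 August 2022, before any tolling.
The defendant's active military service from 27 November 2020 to 17 September 2021 tolled the period for 294 days, extending the deadline to 23 May 2023.
The other events in the timeline have no effect on the limitation period under the stated rules.
Filing on 29 March 2023 beat the 23 May 2023 deadline — the action is timely.

TIMELY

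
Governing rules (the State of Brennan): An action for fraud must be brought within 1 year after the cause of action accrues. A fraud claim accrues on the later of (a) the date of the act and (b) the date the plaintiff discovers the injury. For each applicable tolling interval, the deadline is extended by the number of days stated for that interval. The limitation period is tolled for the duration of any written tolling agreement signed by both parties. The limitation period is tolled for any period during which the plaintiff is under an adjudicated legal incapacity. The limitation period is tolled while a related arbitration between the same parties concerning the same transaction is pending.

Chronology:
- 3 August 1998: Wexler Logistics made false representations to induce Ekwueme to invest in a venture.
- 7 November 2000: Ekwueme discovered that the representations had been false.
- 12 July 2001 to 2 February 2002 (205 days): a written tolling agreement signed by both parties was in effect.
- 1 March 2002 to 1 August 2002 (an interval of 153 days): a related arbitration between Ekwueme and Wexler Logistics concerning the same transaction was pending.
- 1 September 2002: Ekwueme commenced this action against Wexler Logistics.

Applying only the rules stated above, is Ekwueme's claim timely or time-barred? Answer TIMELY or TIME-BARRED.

TIMELY

The claim accrued on 7 November 2000 — the later of the 3 August 1998 act and the 7 November 2000 discovery.
1 year from 7 November 2000 is 7 November 2001.
The period was tolled for 205 days by the written tolling agreement (12 July 2001 to 2 February 2002), pushing the deadline to 31 May 2002.
The pending related arbitration from 1 March 2002 to 1 August 2002 tolled the period for 153 days, extending the deadline to 31 October 2002.
The 1 September 2002 filing precedes the 31 October 2002 deadline; the claim is timely.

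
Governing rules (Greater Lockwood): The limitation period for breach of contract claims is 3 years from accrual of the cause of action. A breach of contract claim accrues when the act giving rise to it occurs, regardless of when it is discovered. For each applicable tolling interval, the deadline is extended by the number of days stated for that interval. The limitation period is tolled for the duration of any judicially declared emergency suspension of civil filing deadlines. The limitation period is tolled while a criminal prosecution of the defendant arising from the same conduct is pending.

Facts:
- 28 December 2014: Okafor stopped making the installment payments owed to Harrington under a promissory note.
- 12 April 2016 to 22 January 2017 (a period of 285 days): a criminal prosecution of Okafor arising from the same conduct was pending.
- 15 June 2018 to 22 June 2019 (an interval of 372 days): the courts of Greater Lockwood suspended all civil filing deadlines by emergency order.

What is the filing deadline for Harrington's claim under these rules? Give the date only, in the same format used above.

The claim accrued on 28 December 2014, when the wrongful act occurred.
Adding the 3 years base period to 28 December 2014 gives a deadline of 28 December 2017, before any tolling.
Because the pending criminal prosecution ran from 12 April 2016 to 22 January 2017, the deadline is extended by 285 days to 9 October 2018.
Because the emergency suspension of filing deadlines ran from 15 June 2018 to 22 June 2019, the deadline is extended by 372 days to 16 October 2019.

16 October 2019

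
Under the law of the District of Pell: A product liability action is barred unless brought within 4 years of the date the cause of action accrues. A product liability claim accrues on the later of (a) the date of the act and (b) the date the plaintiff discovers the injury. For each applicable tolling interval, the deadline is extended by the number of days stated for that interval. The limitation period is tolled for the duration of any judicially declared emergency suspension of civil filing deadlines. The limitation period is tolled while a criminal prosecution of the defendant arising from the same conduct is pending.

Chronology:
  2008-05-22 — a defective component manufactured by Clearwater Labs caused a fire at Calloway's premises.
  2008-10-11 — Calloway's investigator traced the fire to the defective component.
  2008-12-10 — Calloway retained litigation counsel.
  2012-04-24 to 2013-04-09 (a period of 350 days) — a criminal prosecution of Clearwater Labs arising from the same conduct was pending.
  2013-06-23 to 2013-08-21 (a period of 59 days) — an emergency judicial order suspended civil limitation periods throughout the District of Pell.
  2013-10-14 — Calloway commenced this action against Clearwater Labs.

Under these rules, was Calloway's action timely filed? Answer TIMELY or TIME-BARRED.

TIMELY

Taking the later of the act (2008-05-22) and discovery (2008-10-11), the claim accrued on 2008-10-11.
4 years from 2008-10-11 is 2012-10-11.
Because the pending criminal prosecution ran from 2012-04-24 to 2013-04-09, the deadline is extended by 350 days to 2013-09-26.
The emergency suspension of filing deadlines from 2013-06-23 to 2013-08-21 tolled the period for 59 days, extending the deadline to 2013-11-24.
Nothing else in the chronology tolls or restarts the period.
The 2013-10-14 filing precedes the 2013-11-24 deadline; the claim is timely.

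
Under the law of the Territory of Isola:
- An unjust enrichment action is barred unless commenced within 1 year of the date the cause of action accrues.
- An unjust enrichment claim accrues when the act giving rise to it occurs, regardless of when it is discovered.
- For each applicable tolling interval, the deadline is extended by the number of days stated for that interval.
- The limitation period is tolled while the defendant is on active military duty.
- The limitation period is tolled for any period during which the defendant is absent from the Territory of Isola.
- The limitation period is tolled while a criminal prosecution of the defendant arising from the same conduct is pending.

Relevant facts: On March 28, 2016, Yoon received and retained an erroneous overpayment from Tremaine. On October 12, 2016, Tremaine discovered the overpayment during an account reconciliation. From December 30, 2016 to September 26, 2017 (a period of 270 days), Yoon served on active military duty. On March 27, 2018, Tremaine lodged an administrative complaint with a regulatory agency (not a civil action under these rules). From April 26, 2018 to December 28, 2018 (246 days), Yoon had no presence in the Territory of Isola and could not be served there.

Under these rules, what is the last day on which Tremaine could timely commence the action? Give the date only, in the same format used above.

December 23, 2017

Because the rule ties accrual to occurrence, the claim accrued on March 28, 2016, not on the October 12, 2016 discovery date.
The untolled deadline — 1 year after March 28, 2016 — is March 28, 2017.
The defendant's active military service from December 30, 2016 to September 26, 2017 tolled the period for 270 days, extending the deadline to December 23, 2017.
By the time the defendant's absence from the jurisdiction began on April 26, 2018, the limitation period had already expired on December 23, 2017; that interval cannot revive it.
None of the other events listed affects the running of the period under the stated rules.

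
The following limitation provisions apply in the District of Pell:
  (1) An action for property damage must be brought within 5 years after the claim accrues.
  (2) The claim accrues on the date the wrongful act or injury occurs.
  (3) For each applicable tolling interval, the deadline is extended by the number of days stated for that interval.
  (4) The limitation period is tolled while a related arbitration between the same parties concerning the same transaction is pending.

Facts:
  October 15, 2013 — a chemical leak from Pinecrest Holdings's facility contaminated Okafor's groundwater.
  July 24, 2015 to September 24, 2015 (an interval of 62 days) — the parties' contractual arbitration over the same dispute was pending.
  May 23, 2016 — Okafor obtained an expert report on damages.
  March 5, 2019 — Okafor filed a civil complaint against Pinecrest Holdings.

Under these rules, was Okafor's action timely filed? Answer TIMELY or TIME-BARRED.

The limitation period began to run on October 15, 2013.
5 years from October 15, 2013 is October 15, 2018.
The period was tolled for 62 days by the pending related arbitration (July 24, 2015 to September 24, 2015), pushing the deadline to December 16, 2018.
The other events in the timeline have no effect on the limitation period under the stated rules.
Okafor filed on March 5, 2019, after the December 16, 2018 deadline, so the action is time-barred.

TIME-BARRED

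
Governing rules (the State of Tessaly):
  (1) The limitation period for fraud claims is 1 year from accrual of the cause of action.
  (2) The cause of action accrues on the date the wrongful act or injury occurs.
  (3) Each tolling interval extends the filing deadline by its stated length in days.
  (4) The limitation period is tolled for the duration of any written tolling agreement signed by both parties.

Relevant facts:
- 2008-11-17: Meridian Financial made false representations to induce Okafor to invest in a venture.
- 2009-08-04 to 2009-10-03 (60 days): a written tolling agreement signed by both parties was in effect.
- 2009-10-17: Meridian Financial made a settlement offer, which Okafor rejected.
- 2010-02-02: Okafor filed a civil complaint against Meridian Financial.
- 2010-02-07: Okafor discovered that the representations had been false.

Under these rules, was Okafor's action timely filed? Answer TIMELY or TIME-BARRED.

TIME-BARRED

The claim accrued on 2008-11-17, when the wrongful act occurred; under the stated occurrence rule the 2010-02-07 discovery does not delay accrual.
Adding the 1 year base period to 2008-11-17 gives a deadline of 2009-11-17, before any tolling.
The written tolling agreement from 2009-08-04 to 2009-10-03 tolled the period for 60 days, extending the deadline to 2010-01-16.
The other events in the timeline have no effect on the limitation period under the stated rules.
Filing on 2010-02-02 missed the 2010-01-16 deadline — the action is time-barred.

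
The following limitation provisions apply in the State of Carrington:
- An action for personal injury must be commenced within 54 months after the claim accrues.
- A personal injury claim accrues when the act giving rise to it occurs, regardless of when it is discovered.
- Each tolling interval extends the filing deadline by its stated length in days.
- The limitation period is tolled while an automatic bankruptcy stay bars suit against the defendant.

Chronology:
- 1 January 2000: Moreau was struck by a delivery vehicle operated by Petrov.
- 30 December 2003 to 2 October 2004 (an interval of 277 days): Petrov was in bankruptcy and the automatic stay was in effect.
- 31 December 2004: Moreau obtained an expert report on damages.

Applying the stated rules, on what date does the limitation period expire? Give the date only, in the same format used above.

4 April 2005

The claim accrued on 1 January 2000, the date of the act.
Adding the 54 months base period to 1 January 2000 gives a deadline of 1 July 2004, before any tolling.
The automatic bankruptcy stay from 30 December 2003 to 2 October 2004 tolled the period for 277 days, extending the deadline to 4 April 2005.
Nothing else in the chronology tolls or restarts the period.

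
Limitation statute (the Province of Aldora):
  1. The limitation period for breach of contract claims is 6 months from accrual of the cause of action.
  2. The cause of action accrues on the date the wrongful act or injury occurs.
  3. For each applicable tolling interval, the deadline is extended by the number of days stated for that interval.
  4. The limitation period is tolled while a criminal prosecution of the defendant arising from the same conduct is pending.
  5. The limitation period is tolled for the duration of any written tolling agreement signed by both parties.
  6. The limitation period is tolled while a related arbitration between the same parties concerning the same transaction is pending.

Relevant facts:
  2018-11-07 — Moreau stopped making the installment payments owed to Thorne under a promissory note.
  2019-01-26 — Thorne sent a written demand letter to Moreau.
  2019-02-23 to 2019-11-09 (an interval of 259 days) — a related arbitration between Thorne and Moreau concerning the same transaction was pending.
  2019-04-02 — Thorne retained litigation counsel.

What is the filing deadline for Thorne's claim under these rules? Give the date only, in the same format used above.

The cause of action accrued on 2018-11-07, the date of the act.
Adding the 6 months base period to 2018-11-07 gives a deadline of 2019-05-07, before any tolling.
The pending related arbitration from 2019-02-23 to 2019-11-09 tolled the period for 259 days, extending the deadline to 2020-01-21.
The other events in the timeline have no effect on the limitation period under the stated rules.

2020-01-21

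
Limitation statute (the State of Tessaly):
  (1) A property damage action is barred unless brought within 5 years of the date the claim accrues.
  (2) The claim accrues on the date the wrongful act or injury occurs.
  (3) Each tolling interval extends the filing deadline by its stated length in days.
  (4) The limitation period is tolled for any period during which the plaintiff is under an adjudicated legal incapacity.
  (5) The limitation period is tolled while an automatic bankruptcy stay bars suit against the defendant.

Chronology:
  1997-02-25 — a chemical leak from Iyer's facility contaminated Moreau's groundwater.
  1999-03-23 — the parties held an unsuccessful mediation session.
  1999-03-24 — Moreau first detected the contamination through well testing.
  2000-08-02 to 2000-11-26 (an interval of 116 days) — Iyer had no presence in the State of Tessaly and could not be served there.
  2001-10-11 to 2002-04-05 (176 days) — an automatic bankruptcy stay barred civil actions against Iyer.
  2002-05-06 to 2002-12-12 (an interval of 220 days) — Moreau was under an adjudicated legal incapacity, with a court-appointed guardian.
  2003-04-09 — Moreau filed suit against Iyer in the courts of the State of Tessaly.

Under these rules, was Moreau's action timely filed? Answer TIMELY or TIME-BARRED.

TIME-BARRED

Because the rule ties accrual to occurrence, the claim accrued on 1997-02-25, not on the 1999-03-24 discovery date.
5 years from 1997-02-25 is 2002-02-25.
The period was tolled for 176 days by the automatic bankruptcy stay (2001-10-11 to 2002-04-05), pushing the deadline to 2002-08-20.
The period was tolled for 220 days by the plaintiff's legal incapacity (2002-05-06 to 2002-12-12), pushing the deadline to 2003-03-28.
The defendant's absence from the jurisdiction from 2000-08-02 to 2000-11-26 does not toll the period, because no stated rule makes the defendant's absence a tolling event.
None of the other events listed affects the running of the period under the stated rules.
Moreau filed on 2003-04-09, after the 2003-03-28 deadline, so the action is time-barred.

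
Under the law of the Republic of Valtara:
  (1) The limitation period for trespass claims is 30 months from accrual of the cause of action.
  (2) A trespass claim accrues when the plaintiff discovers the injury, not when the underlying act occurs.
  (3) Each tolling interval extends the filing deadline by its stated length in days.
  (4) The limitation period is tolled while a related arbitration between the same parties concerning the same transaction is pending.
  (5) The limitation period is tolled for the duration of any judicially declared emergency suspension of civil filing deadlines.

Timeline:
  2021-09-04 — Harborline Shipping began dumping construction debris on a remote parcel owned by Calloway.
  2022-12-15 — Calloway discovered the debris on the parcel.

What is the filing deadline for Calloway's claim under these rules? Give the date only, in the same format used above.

The claim did not accrue until Calloway discovered the injury on 2022-12-15; the 2021-09-04 act date does not start the clock under the stated rule.
The untolled deadline — 30 months after 2022-12-15 — is 2025-06-15.

2025-06-15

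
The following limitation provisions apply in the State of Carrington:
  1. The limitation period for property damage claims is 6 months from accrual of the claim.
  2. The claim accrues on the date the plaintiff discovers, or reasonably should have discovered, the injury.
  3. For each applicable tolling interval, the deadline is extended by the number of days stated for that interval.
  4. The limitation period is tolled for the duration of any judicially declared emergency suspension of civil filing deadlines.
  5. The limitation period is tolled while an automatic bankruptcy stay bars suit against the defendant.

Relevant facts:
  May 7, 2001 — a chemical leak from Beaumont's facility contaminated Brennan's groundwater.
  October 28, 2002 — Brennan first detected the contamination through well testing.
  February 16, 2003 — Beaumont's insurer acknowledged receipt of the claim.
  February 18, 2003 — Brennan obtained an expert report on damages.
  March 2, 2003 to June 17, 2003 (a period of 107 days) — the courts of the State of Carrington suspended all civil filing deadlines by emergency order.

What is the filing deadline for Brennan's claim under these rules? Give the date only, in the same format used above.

August 13, 2003

The claim did not accrue until Brennan discovered the injury on October 28, 2002; the May 7, 2001 act date does not start the clock under the stated rule.
The untolled deadline — 6 months after October 28, 2002 — is April 28, 2003.
The emergency suspension of filing deadlines from March 2, 2003 to June 17, 2003 tolled the period for 107 days, extending the deadline to August 13, 2003.
Nothing else in the chronology tolls or restarts the period.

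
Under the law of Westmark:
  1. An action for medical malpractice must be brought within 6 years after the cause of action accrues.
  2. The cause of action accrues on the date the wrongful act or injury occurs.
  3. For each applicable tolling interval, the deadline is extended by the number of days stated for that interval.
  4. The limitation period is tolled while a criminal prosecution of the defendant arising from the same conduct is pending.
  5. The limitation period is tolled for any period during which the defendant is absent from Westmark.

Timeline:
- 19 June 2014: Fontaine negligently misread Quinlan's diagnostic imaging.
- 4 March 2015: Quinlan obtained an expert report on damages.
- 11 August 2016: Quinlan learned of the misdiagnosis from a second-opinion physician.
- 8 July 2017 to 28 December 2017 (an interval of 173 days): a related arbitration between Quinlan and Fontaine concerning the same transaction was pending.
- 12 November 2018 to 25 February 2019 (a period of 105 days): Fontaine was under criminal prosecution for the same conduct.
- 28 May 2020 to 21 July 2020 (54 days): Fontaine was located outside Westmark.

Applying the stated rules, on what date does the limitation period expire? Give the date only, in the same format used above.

25 November 2020

Because the rule ties accrual to occurrence, the claim accrued on 19 June 2014, not on the 11 August 2016 discovery date.
6 years from 19 June 2014 is 19 June 2020.
The period was tolled for 105 days by the pending criminal prosecution (12 November 2018 to 25 February 2019), pushing the deadline to 2 October 2020.
The period was tolled for 54 days by the defendant's absence from the jurisdiction (28 May 2020 to 21 July 2020), pushing the deadline to 25 November 2020.
No stated provision tolls the period for a pending arbitration, so the interval from 8 July 2017 to 28 December 2017 has no effect on the deadline.
Nothing else in the chronology tolls or restarts the period.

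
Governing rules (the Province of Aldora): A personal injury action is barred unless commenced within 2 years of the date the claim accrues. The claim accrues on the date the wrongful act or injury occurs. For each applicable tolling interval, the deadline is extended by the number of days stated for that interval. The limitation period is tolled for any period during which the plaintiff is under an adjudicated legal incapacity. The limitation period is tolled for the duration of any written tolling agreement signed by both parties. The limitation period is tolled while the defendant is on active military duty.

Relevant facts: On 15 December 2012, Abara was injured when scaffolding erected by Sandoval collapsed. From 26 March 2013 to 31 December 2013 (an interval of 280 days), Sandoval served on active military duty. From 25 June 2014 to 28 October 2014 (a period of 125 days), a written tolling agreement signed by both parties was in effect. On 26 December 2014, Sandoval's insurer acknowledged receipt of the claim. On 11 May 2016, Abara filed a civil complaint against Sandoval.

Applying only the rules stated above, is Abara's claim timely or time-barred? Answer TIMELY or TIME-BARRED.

The limitation period began to run on 15 December 2012.
2 years from 15 December 2012 is 15 December 2014.
The period was tolled for 280 days by the defendant's active military service (26 March 2013 to 31 December 2013), pushing the deadline to 21 September 2015.
The period was tolled for 125 days by the written tolling agreement (25 June 2014 to 28 October 2014), pushing the deadline to 24 January 2016.
Nothing else in the chronology tolls or restarts the period.
The 11 May 2016 filing falls after the 24 January 2016 deadline; the claim is time-barred.

TIME-BARRED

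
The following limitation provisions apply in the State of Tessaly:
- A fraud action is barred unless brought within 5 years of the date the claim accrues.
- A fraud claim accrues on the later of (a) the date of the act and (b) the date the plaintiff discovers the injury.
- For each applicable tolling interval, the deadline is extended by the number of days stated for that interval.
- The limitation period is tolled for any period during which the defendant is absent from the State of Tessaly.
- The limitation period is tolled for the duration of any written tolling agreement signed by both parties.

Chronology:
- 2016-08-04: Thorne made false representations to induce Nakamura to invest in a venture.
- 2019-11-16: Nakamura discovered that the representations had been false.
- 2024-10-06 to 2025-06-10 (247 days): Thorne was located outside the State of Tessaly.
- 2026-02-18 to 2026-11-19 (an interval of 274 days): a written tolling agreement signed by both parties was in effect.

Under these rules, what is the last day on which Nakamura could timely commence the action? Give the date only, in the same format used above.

Taking the later of the act (2016-08-04) and discovery (2019-11-16), the claim accrued on 2019-11-16.
5 years from 2019-11-16 is 2024-11-16.
Because the defendant's absence from the jurisdiction ran from 2024-10-06 to 2025-06-10, the deadline is extended by 247 days to 2025-07-21.
By the time the written tolling agreement began on 2026-02-18, the limitation period had already expired on 2025-07-21; that interval cannot revive it.

2025-07-21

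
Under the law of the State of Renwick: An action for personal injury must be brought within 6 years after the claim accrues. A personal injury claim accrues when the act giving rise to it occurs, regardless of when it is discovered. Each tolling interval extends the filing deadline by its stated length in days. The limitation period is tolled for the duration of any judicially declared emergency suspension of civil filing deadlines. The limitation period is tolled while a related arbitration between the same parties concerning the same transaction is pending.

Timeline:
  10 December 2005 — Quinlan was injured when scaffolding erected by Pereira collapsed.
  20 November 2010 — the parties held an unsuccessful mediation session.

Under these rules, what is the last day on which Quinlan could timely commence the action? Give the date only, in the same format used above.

The claim accrued on 10 December 2005, when the wrongful act occurred.
The untolled deadline — 6 years after 10 December 2005 — is 10 December 2011.
None of the other events listed affects the running of the period under the stated rules.

10 December 2011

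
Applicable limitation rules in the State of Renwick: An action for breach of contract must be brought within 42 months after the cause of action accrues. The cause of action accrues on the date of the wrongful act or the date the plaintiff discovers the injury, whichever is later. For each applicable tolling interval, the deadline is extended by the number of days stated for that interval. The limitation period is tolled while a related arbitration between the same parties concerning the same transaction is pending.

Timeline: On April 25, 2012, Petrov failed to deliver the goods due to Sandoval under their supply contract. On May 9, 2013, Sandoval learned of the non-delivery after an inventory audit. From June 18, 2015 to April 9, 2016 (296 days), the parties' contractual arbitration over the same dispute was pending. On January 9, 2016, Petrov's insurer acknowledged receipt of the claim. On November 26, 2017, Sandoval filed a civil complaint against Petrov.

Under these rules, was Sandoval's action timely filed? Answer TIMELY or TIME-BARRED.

TIME-BARRED

Because discovery on May 9, 2013 post-dates the April 25, 2012 act, accrual under the later-of rule falls on May 9, 2013.
The untolled deadline — 42 months after May 9, 2013 — is November 9, 2016.
Because the pending related arbitration ran from June 18, 2015 to April 9, 2016, the deadline is extended by 296 days to September 1, 2017.
None of the other events listed affects the running of the period under the stated rules.
Sandoval filed on November 26, 2017, after the September 1, 2017 deadline, so the action is time-barred.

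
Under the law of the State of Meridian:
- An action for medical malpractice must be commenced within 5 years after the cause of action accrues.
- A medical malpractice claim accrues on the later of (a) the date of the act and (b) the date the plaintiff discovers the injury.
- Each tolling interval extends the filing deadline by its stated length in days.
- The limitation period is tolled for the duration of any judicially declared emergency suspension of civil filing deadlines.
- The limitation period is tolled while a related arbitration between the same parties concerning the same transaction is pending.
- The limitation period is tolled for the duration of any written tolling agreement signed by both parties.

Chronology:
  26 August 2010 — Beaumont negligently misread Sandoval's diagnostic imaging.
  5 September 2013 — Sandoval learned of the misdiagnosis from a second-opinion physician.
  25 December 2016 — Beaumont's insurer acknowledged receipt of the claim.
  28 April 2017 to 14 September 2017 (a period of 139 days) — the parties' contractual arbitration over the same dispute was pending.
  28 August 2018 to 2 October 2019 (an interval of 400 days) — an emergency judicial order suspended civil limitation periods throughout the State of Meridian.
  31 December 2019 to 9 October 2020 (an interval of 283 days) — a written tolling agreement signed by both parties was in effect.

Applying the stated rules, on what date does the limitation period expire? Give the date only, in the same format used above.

5 December 2020

Because discovery on 5 September 2013 post-dates the 26 August 2010 act, accrual under the later-of rule falls on 5 September 2013.
Adding the 5 years base period to 5 September 2013 gives a deadline of 5 September 2018, before any tolling.
The pending related arbitration from 28 April 2017 to 14 September 2017 tolled the period for 139 days, extending the deadline to 22 January 2019.
The period was tolled for 400 days by the emergency suspension of filing deadlines (28 August 2018 to 2 October 2019), pushing the deadline to 26 February 2020.
The written tolling agreement from 31 December 2019 to 9 October 2020 tolled the period for 283 days, extending the deadline to 5 December 2020.
The other events in the timeline have no effect on the limitation period under the stated rules.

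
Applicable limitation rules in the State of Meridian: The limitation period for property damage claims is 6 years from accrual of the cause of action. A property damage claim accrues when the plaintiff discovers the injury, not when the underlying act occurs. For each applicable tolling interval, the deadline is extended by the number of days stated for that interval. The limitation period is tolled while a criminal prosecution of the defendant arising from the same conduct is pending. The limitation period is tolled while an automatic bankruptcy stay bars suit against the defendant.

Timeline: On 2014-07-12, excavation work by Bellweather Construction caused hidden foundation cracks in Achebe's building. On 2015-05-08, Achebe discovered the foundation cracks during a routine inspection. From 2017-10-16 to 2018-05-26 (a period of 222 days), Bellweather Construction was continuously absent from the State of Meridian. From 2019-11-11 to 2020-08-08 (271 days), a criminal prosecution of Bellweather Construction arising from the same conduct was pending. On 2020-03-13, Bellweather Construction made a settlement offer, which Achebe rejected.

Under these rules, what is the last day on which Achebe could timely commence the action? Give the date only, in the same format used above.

2022-02-03

The claim did not accrue until Achebe discovered the injury on 2015-05-08; the 2014-07-12 act date does not start the clock under the stated rule.
Adding the 6 years base period to 2015-05-08 gives a deadline of 2021-05-08, before any tolling.
The pending criminal prosecution from 2019-11-11 to 2020-08-08 tolled the period for 271 days, extending the deadline to 2022-02-03.
The defendant's absence from the jurisdiction from 2017-10-16 to 2018-05-26 does not toll the period, because no stated rule makes the defendant's absence a tolling event.
None of the other events listed affects the running of the period under the stated rules.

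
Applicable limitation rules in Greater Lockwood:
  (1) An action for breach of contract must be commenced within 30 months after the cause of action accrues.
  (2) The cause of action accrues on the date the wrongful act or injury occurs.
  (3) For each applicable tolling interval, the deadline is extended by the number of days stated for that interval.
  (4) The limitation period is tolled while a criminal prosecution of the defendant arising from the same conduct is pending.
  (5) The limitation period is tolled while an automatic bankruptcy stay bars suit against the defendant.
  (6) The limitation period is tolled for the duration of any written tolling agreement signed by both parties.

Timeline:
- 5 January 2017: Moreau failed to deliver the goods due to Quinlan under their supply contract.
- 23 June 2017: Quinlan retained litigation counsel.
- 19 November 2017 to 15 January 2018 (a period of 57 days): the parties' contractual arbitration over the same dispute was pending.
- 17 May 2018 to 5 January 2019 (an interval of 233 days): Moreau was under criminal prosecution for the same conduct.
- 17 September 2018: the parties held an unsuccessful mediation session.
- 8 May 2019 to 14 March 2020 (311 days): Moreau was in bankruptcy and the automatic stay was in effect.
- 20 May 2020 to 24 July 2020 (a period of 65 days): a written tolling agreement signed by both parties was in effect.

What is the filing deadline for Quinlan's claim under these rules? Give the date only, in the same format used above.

The claim accrued on 5 January 2017, when the wrongful act occurred.
Adding the 30 months base period to 5 January 2017 gives a deadline of 5 July 2019, before any tolling.
The pending criminal prosecution from 17 May 2018 to 5 January 2019 tolled the period for 233 days, extending the deadline to 23 February 2020.
The period was tolled for 311 days by the automatic bankruptcy stay (8 May 2019 to 14 March 2020), pushing the deadline to 30 December 2020.
Because the written tolling agreement ran from 20 May 2020 to 24 July 2020, the deadline is extended by 65 days to 5 March 2021.
Although a pending arbitration ran from 19 November 2017 to 15 January 2018, the stated rules do not make that a tolling event, so it is disregarded.
None of the other events listed affects the running of the period under the stated rules.

5 March 2021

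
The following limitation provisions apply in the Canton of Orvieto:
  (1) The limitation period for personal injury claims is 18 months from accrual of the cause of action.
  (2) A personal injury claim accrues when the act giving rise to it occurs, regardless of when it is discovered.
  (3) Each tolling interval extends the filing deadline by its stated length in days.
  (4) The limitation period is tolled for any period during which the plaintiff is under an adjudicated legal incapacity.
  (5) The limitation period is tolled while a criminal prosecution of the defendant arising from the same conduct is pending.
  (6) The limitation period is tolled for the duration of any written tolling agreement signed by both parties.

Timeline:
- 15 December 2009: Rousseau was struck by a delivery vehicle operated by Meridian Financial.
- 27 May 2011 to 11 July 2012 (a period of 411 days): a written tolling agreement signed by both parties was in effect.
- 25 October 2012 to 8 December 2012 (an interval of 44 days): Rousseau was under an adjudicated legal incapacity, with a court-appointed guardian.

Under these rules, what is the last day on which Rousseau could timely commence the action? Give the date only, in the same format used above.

The limitation period began to run on 15 December 2009.
18 months from 15 December 2009 is 15 June 2011.
Because the written tolling agreement ran from 27 May 2011 to 11 July 2012, the deadline is extended by 411 days to 30 July 2012.
By the time the plaintiff's legal incapacity began on 25 October 2012, the limitation period had already expired on 30 July 2012; that interval cannot revive it.

30 July 2012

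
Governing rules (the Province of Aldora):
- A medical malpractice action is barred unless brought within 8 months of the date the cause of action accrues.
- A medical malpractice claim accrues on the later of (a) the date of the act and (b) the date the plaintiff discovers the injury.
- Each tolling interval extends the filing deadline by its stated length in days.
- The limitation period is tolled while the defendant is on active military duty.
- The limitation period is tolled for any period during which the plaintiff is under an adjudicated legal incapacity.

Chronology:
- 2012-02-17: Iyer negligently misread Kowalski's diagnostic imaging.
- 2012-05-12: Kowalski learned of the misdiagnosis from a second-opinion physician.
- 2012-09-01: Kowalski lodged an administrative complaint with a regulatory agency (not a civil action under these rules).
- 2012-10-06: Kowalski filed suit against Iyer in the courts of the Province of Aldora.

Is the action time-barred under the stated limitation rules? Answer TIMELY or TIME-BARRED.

The claim accrued on 2012-05-12 — the later of the 2012-02-17 act and the 2012-05-12 discovery.
Adding the 8 months base period to 2012-05-12 gives a deadline of 2013-01-12, before any tolling.
Nothing else in the chronology tolls or restarts the period.
The 2012-10-06 filing precedes the 2013-01-12 deadline; the claim is timely.

TIMELY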